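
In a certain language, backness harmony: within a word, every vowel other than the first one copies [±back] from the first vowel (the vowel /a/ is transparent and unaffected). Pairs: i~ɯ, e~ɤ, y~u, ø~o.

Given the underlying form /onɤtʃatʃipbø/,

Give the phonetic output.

/i/ harmonizes with /o/ ([+back]) → [ɯ]
/ø/ harmonizes with /o/ ([+back]) → [o]

[onɤtʃatʃɯpbo]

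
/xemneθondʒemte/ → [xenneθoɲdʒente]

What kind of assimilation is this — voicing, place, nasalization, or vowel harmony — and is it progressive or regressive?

/m/→[n] /n/→[ɲ] /m/→[n].
Each target copies a feature from the following segment, so the direction is regressive.

place assimilation, regressive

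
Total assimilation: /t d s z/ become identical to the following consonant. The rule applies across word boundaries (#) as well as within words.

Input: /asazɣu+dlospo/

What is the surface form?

/z/ before /ɣ/ → [ɣ] (total assimilation)
/d/ before /l/ → [l] (total assimilation)
/s/ before /p/ → [p] (total assimilation)

[asaɣɣu+lloppo]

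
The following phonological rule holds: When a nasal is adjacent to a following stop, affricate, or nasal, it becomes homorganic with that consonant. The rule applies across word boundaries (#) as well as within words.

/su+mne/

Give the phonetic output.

/m/ before /n/ (alveolar) → [n]

[su+nne]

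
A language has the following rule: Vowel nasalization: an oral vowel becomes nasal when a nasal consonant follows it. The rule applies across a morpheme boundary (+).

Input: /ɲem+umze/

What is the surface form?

[ɲẽm+ũmze]

/e/ before nasal /m/ → [ẽ]
/u/ before nasal /m/ → [ũ]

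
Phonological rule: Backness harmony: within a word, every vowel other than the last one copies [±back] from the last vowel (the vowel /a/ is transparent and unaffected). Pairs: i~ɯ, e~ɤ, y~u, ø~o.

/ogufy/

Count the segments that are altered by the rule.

/o/ harmonizes with /y/ ([-back]) → [ø]
/u/ harmonizes with /y/ ([-back]) → [y]
2 segments change.

2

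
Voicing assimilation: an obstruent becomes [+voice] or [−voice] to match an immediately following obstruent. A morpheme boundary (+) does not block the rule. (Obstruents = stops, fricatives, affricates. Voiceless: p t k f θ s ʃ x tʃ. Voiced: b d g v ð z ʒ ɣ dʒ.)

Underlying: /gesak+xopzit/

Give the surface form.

[gesak+xobzit]

/p/ before /z/ (voiced) → [b]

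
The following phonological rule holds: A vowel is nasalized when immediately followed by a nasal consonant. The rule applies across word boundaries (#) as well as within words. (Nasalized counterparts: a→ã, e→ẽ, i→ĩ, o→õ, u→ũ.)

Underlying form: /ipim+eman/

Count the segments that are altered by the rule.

3

/i/ before nasal /m/ → [ĩ]
/e/ before nasal /m/ → [ẽ]
/a/ before nasal /n/ → [ã]
3 segments change.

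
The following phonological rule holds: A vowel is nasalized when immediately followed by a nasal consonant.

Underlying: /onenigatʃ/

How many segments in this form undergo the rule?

/o/ before nasal /n/ → [õ]
/e/ before nasal /n/ → [ẽ]
2 segments change.

2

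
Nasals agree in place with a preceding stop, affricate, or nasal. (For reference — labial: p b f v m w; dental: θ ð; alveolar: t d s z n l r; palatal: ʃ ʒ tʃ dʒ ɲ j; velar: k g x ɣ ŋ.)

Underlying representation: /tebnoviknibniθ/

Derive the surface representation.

/n/ after /b/ (labial) → [m]
/n/ after /k/ (velar) → [ŋ]
/n/ after /b/ (labial) → [m]

[tebmovikŋibmiθ]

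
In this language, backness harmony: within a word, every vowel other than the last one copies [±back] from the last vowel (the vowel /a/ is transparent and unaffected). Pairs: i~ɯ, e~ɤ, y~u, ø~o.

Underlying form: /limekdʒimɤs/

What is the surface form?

/i/ harmonizes with /ɤ/ ([+back]) → [ɯ]
/e/ harmonizes with /ɤ/ ([+back]) → [ɤ]
/i/ harmonizes with /ɤ/ ([+back]) → [ɯ]

[lɯmɤkdʒɯmɤs]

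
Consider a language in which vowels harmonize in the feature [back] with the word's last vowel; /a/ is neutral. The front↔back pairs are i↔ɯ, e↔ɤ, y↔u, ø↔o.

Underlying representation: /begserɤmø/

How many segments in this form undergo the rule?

/ɤ/ harmonizes with /ø/ ([-back]) → [e]
1 segment changes.

1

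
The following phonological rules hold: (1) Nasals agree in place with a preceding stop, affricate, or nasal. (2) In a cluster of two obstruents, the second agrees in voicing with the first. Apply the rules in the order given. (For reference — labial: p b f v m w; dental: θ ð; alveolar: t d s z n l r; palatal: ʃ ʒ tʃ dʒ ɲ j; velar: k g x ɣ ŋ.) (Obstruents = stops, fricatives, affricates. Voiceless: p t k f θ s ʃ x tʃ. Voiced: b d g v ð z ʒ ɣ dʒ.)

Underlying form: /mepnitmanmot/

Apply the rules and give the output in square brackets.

[mepmitnannot]

Rule 1: /n/ after /p/ (labial) → [m]
Rule 1: /m/ after /t/ (alveolar) → [n]
Rule 1: /m/ after /n/ (alveolar) → [n]
After rule 1: mepmitnannot
Rule 2: no segment meets the rule's conditions; no change.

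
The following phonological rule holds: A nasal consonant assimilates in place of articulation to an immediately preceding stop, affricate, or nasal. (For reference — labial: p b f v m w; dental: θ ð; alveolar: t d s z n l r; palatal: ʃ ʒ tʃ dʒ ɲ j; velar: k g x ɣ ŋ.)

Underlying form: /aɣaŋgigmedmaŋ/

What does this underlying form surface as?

[aɣaŋgigŋednaŋ]

/m/ after /g/ (velar) → [ŋ]
/m/ after /d/ (alveolar) → [n]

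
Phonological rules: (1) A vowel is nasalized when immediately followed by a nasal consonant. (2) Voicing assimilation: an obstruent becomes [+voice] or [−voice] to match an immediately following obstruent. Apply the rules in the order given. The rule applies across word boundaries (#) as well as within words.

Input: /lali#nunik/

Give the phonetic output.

[lalĩ#nũnik]

Rule 1: /i/ before nasal /n/ → [ĩ]
Rule 1: /u/ before nasal /n/ → [ũ]
After rule 1: lalĩ#nũnik
Rule 2: no segment meets the rule's conditions; no change.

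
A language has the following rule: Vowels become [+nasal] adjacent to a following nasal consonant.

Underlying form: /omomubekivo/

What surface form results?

/o/ before nasal /m/ → [õ]
/o/ before nasal /m/ → [õ]

[õmõmubekivo]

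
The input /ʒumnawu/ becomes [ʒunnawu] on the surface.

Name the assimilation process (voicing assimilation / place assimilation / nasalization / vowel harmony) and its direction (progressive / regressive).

/m/→[n].
Each target copies a feature from the following segment, so the direction is regressive.

place assimilation, regressive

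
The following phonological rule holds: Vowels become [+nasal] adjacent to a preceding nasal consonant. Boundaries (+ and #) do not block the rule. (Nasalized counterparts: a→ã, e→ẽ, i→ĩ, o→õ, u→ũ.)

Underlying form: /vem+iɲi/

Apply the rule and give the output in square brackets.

/i/ after nasal /m/ → [ĩ]
/i/ after nasal /ɲ/ → [ĩ]

[vem+ĩɲĩ]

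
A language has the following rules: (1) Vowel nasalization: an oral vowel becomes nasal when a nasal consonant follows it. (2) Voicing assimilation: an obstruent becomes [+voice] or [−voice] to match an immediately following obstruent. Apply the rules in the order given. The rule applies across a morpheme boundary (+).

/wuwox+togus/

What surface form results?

[wuwox+togus]

Rule 1: no segment meets the rule's conditions; no change.
After rule 1: wuwox+togus
Rule 2: no segment meets the rule's conditions; no change.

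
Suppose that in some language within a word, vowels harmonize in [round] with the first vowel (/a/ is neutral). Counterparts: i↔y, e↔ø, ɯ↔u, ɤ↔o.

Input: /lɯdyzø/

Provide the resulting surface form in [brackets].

[lɯdize]

/y/ harmonizes with /ɯ/ ([-round]) → [i]
/ø/ harmonizes with /ɯ/ ([-round]) → [e]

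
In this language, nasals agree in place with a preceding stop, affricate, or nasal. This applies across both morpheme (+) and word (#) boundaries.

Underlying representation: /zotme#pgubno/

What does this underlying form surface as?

[zotne#pgubmo]

/m/ after /t/ (alveolar) → [n]
/n/ after /b/ (labial) → [m]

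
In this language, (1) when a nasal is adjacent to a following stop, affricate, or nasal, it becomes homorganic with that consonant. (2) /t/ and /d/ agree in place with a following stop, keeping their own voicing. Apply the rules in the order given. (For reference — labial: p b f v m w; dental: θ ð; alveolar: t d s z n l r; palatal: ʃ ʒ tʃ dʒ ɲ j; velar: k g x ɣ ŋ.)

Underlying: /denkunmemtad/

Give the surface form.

[deŋkummentad]

Rule 1: /n/ before /k/ (velar) → [ŋ]
Rule 1: /n/ before /m/ (labial) → [m]
Rule 1: /m/ before /t/ (alveolar) → [n]
After rule 1: deŋkummentad
Rule 2: no segment meets the rule's conditions; no change.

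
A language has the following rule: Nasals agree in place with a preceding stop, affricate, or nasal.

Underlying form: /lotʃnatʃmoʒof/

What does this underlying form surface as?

/n/ after /tʃ/ (palatal) → [ɲ]
/m/ after /tʃ/ (palatal) → [ɲ]

[lotʃɲatʃɲoʒof]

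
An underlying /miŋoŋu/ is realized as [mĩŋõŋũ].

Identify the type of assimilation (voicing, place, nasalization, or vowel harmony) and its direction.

nasalization, progressive

/i/→[ĩ] /o/→[õ] /u/→[ũ].
Each target copies a feature from the preceding segment, so the direction is progressive.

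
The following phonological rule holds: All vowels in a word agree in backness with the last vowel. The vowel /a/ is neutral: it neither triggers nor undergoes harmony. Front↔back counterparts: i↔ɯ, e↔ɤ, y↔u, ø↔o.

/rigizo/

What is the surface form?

/i/ harmonizes with /o/ ([+back]) → [ɯ]
/i/ harmonizes with /o/ ([+back]) → [ɯ]

[rɯgɯzo]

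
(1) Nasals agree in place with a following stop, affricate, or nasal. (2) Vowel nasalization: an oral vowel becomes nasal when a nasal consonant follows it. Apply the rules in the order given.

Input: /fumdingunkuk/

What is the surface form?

Rule 1: /m/ before /d/ (alveolar) → [n]
Rule 1: /n/ before /g/ (velar) → [ŋ]
Rule 1: /n/ before /k/ (velar) → [ŋ]
After rule 1: fundiŋguŋkuk
Rule 2: /u/ before nasal /n/ → [ũ]
Rule 2: /i/ before nasal /ŋ/ → [ĩ]
Rule 2: /u/ before nasal /ŋ/ → [ũ]

[fũndĩŋgũŋkuk]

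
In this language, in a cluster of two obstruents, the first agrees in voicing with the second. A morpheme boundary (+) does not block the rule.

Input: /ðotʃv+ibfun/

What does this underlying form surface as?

[ðodʒv+ipfun]

/tʃ/ before /v/ (voiced) → [dʒ]
/b/ before /f/ (voiceless) → [p]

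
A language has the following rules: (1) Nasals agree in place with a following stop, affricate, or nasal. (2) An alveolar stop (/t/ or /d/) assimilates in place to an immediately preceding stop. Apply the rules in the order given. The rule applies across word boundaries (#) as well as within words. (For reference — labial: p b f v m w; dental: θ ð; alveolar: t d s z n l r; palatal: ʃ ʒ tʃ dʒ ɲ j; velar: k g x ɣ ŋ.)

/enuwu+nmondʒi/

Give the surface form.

Rule 1: /n/ before /m/ (labial) → [m]
Rule 1: /n/ before /dʒ/ (palatal) → [ɲ]
After rule 1: enuwu+mmoɲdʒi
Rule 2: no segment meets the rule's conditions; no change.

[enuwu+mmoɲdʒi]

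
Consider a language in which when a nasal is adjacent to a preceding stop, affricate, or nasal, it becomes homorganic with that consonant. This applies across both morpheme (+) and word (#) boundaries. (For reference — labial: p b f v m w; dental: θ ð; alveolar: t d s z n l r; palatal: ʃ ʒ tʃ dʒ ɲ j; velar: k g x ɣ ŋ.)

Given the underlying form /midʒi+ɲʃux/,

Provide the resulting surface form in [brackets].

[midʒi+ɲʃux]

no segment meets the rule's conditions; no change.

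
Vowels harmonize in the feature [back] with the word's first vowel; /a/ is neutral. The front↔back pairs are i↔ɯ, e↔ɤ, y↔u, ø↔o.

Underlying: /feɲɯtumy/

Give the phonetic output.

/ɯ/ harmonizes with /e/ ([-back]) → [i]
/u/ harmonizes with /e/ ([-back]) → [y]

[feɲitymy]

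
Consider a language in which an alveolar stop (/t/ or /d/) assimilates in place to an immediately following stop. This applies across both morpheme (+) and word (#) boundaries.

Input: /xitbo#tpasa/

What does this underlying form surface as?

/t/ before /b/ (labial) → [p]
/t/ before /p/ (labial) → [p]

[xipbo#ppasa]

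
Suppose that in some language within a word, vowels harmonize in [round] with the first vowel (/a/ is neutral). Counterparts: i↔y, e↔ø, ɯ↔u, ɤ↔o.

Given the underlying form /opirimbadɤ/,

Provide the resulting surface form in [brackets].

[opyrymbado]

/i/ harmonizes with /o/ ([+round]) → [y]
/i/ harmonizes with /o/ ([+round]) → [y]
/ɤ/ harmonizes with /o/ ([+round]) → [o]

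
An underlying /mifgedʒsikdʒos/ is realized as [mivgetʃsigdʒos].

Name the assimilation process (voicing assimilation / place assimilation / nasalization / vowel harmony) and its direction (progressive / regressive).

voicing assimilation, regressive

/f/→[v] /dʒ/→[tʃ] /k/→[g].
Each target copies a feature from the following segment, so the direction is regressive.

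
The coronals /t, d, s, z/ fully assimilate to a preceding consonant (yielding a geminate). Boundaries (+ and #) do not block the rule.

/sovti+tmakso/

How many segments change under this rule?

/t/ after /v/ → [v] (total assimilation)
/s/ after /k/ → [k] (total assimilation)
2 segments change.

2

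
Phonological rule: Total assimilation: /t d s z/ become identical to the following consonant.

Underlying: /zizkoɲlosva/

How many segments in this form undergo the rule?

2

/z/ before /k/ → [k] (total assimilation)
/s/ before /v/ → [v] (total assimilation)
2 segments change.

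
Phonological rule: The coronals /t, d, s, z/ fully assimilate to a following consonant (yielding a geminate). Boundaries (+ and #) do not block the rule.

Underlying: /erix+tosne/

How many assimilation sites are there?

1

/s/ before /n/ → [n] (total assimilation)
1 segment changes.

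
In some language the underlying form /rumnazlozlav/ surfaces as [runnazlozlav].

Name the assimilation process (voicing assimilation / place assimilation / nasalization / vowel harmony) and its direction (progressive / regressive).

place assimilation, regressive

/m/→[n].
Each target copies a feature from the following segment, so the direction is regressive.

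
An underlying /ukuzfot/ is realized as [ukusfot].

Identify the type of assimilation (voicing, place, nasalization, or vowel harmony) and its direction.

voicing assimilation, regressive

/z/→[s].
Each target copies a feature from the following segment, so the direction is regressive.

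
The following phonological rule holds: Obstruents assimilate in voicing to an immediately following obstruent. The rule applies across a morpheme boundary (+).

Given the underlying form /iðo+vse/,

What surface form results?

/v/ before /s/ (voiceless) → [f]

[iðo+fse]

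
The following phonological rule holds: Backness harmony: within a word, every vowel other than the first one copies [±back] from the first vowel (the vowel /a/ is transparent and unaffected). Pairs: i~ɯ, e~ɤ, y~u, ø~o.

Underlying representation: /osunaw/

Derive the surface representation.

[osunaw]

no segment meets the rule's conditions; no change.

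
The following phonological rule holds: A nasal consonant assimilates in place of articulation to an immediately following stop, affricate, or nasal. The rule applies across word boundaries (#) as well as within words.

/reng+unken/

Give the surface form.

[reŋg+uŋken]

/n/ before /g/ (velar) → [ŋ]
/n/ before /k/ (velar) → [ŋ]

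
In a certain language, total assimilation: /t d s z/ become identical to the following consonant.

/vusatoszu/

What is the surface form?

/s/ before /z/ → [z] (total assimilation)

[vusatozzu]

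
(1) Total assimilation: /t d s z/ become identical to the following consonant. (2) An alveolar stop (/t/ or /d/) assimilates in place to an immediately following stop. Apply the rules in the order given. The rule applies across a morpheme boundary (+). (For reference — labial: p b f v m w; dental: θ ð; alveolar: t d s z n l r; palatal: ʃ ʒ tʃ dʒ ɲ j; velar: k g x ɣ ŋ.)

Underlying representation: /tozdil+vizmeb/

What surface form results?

Rule 1: /z/ before /d/ → [d] (total assimilation)
Rule 1: /z/ before /m/ → [m] (total assimilation)
After rule 1: toddil+vimmeb
Rule 2: no segment meets the rule's conditions; no change.

[toddil+vimmeb]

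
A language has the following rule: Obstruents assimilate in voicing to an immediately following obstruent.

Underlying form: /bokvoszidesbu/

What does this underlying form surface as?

[bogvozzidezbu]

/k/ before /v/ (voiced) → [g]
/s/ before /z/ (voiced) → [z]
/s/ before /b/ (voiced) → [z]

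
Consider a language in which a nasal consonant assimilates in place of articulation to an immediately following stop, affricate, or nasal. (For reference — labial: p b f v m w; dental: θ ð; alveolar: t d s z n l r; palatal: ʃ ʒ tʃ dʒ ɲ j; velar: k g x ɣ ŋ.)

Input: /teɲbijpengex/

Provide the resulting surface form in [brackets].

/ɲ/ before /b/ (labial) → [m]
/n/ before /g/ (velar) → [ŋ]

[tembijpeŋgex]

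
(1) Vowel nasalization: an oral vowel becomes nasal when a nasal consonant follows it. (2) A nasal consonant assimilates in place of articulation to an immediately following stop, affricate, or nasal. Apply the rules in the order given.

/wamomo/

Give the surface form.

Rule 1: /a/ before nasal /m/ → [ã]
Rule 1: /o/ before nasal /m/ → [õ]
After rule 1: wãmõmo
Rule 2: no segment meets the rule's conditions; no change.

[wãmõmo]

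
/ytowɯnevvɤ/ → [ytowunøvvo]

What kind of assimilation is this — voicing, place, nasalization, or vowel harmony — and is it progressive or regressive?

/ɯ/→[u] /e/→[ø] /ɤ/→[o].
Vowels agree with the first vowel, so the harmony is progressive.

vowel harmony, progressive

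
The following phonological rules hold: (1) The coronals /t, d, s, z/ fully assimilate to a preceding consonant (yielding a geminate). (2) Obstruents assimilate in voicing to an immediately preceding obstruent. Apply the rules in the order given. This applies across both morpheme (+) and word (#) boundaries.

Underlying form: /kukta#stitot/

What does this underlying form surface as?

[kukka#ssitot]

Rule 1: /t/ after /k/ → [k] (total assimilation)
Rule 1: /t/ after /s/ → [s] (total assimilation)
After rule 1: kukka#ssitot
Rule 2: no segment meets the rule's conditions; no change.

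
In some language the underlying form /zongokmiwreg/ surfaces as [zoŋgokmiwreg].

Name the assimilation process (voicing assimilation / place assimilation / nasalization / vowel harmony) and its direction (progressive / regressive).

/n/→[ŋ].
Each target copies a feature from the following segment, so the direction is regressive.

place assimilation, regressive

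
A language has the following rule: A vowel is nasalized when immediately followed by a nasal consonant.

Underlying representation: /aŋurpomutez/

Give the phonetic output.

/a/ before nasal /ŋ/ → [ã]
/o/ before nasal /m/ → [õ]

[ãŋurpõmutez]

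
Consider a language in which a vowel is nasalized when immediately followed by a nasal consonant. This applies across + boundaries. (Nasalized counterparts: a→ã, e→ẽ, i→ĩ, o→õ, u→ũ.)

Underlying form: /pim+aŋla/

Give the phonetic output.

[pĩm+ãŋla]

/i/ before nasal /m/ → [ĩ]
/a/ before nasal /ŋ/ → [ã]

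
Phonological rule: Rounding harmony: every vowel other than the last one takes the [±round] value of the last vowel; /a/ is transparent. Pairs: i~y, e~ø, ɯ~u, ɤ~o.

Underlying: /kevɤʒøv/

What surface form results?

/e/ harmonizes with /ø/ ([+round]) → [ø]
/ɤ/ harmonizes with /ø/ ([+round]) → [o]

[køvoʒøv]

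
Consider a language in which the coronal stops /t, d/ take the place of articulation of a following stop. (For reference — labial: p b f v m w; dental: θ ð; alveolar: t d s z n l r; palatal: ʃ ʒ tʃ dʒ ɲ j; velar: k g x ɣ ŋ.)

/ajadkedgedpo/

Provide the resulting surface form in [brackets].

/d/ before /k/ (velar) → [g]
/d/ before /g/ (velar) → [g]
/d/ before /p/ (labial) → [b]

[ajagkeggebpo]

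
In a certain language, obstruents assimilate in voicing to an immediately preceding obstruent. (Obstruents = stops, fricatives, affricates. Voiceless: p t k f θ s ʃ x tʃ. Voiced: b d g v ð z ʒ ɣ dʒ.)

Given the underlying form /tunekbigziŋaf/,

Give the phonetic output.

/b/ after /k/ (voiceless) → [p]

[tunekpigziŋaf]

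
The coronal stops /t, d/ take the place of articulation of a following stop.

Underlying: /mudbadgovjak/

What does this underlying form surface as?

[mubbaggovjak]

/d/ before /b/ (labial) → [b]
/d/ before /g/ (velar) → [g]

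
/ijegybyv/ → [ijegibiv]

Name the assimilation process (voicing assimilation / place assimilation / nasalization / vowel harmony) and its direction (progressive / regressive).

/y/→[i] /y/→[i].
Vowels agree with the first vowel, so the harmony is progressive.

vowel harmony, progressive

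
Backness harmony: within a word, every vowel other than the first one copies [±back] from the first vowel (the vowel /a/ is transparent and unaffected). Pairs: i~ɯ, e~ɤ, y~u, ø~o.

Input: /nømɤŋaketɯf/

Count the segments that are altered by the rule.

/ɤ/ harmonizes with /ø/ ([-back]) → [e]
/ɯ/ harmonizes with /ø/ ([-back]) → [i]
2 segments change.

2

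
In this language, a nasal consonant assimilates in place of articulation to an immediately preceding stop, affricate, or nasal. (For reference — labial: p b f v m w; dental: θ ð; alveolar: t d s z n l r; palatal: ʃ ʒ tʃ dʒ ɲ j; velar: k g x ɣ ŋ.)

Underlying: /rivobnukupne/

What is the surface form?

[rivobmukupme]

/n/ after /b/ (labial) → [m]
/n/ after /p/ (labial) → [m]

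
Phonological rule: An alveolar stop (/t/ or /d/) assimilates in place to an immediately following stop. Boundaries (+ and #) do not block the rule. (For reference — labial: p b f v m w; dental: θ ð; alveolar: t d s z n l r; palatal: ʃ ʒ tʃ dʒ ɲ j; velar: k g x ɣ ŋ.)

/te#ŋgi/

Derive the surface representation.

no segment meets the rule's conditions; no change.

[te#ŋgi]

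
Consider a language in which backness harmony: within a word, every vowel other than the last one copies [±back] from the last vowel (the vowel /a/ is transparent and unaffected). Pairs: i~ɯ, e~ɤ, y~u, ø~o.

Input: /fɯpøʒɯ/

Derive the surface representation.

/ø/ harmonizes with /ɯ/ ([+back]) → [o]

[fɯpoʒɯ]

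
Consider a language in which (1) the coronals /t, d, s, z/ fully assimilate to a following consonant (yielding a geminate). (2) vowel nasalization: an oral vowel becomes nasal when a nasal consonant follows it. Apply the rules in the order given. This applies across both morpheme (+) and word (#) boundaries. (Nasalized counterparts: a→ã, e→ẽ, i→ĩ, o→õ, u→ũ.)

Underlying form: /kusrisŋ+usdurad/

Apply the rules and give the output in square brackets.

[kurrĩŋŋ+uddurad]

Rule 1: /s/ before /r/ → [r] (total assimilation)
Rule 1: /s/ before /ŋ/ → [ŋ] (total assimilation)
Rule 1: /s/ before /d/ → [d] (total assimilation)
After rule 1: kurriŋŋ+uddurad
Rule 2: /i/ before nasal /ŋ/ → [ĩ]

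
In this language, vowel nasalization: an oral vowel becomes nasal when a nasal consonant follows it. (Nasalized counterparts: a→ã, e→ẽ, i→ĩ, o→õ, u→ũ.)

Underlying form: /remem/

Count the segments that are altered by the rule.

/e/ before nasal /m/ → [ẽ]
/e/ before nasal /m/ → [ẽ]
2 segments change.

2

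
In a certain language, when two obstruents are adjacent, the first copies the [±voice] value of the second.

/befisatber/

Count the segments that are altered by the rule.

/t/ before /b/ (voiced) → [d]
1 segment changes.

1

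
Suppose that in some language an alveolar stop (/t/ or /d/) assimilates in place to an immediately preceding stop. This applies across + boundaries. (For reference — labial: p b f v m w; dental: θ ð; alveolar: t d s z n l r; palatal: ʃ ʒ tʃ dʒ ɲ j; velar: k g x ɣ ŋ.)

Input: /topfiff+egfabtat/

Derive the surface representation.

[topfiff+egfabpat]

/t/ after /b/ (labial) → [p]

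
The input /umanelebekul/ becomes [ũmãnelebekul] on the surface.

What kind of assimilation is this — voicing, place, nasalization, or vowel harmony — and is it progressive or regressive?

/u/→[ũ] /a/→[ã].
Each target copies a feature from the following segment, so the direction is regressive.

nasalization, regressive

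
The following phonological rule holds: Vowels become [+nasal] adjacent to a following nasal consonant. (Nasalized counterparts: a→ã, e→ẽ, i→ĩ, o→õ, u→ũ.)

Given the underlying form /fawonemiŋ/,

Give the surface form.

[fawõnẽmĩŋ]

/o/ before nasal /n/ → [õ]
/e/ before nasal /m/ → [ẽ]
/i/ before nasal /ŋ/ → [ĩ]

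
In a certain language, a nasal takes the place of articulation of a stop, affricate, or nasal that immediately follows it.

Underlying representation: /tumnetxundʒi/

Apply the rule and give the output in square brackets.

[tunnetxuɲdʒi]

/m/ before /n/ (alveolar) → [n]
/n/ before /dʒ/ (palatal) → [ɲ]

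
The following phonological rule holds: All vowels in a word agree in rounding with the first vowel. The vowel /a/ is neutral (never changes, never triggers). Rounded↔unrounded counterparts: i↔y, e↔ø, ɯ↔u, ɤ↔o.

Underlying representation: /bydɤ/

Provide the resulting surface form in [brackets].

/ɤ/ harmonizes with /y/ ([+round]) → [o]

[bydo]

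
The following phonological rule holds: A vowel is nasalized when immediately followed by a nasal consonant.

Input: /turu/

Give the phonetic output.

no segment meets the rule's conditions; no change.

[turu]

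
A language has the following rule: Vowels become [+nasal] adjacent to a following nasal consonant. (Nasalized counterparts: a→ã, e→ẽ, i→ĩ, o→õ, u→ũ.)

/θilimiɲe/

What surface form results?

[θilĩmĩɲe]

/i/ before nasal /m/ → [ĩ]
/i/ before nasal /ɲ/ → [ĩ]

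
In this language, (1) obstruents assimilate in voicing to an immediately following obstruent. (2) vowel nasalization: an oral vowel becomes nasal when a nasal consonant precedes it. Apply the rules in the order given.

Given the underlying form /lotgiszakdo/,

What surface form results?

[lodgizzagdo]

Rule 1: /t/ before /g/ (voiced) → [d]
Rule 1: /s/ before /z/ (voiced) → [z]
Rule 1: /k/ before /d/ (voiced) → [g]
After rule 1: lodgizzagdo
Rule 2: no segment meets the rule's conditions; no change.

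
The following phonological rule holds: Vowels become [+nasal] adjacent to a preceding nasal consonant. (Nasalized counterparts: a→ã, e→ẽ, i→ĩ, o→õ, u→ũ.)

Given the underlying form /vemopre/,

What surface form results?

[vemõpre]

/o/ after nasal /m/ → [õ]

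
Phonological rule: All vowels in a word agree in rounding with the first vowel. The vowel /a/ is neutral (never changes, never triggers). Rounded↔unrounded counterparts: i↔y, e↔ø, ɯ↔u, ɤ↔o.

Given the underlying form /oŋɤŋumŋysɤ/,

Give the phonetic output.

/ɤ/ harmonizes with /o/ ([+round]) → [o]
/ɤ/ harmonizes with /o/ ([+round]) → [o]

[oŋoŋumŋyso]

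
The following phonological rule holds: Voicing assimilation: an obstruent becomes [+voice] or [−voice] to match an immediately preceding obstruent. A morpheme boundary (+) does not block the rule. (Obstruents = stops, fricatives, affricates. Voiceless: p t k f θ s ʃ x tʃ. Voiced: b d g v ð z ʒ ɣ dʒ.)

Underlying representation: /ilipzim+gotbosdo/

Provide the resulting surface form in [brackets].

[ilipsim+gotposto]

/z/ after /p/ (voiceless) → [s]
/b/ after /t/ (voiceless) → [p]
/d/ after /s/ (voiceless) → [t]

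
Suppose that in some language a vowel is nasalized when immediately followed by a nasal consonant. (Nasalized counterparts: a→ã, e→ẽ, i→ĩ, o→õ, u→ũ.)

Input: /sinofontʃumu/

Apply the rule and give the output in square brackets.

/i/ before nasal /n/ → [ĩ]
/o/ before nasal /n/ → [õ]
/u/ before nasal /m/ → [ũ]

[sĩnofõntʃũmu]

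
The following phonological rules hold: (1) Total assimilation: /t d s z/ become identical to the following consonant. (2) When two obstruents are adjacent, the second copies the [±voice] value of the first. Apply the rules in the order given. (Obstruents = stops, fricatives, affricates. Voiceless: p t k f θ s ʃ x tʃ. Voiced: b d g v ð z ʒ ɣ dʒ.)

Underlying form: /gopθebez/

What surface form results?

Rule 1: no segment meets the rule's conditions; no change.
After rule 1: gopθebez
Rule 2: no segment meets the rule's conditions; no change.

[gopθebez]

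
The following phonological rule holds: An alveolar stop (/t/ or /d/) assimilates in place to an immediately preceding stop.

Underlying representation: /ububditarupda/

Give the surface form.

[ububbitarupba]

/d/ after /b/ (labial) → [b]
/d/ after /p/ (labial) → [b]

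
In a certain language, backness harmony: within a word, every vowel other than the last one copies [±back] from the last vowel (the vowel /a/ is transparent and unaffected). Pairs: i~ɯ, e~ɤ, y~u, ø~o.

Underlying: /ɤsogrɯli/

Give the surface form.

[esøgrili]

/ɤ/ harmonizes with /i/ ([-back]) → [e]
/o/ harmonizes with /i/ ([-back]) → [ø]
/ɯ/ harmonizes with /i/ ([-back]) → [i]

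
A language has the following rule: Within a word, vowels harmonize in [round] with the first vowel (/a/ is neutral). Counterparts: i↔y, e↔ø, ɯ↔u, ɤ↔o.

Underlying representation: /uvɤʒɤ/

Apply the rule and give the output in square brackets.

[uvoʒo]

/ɤ/ harmonizes with /u/ ([+round]) → [o]
/ɤ/ harmonizes with /u/ ([+round]) → [o]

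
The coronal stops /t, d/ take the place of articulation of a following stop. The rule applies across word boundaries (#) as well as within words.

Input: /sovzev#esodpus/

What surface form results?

/d/ before /p/ (labial) → [b]

[sovzev#esobpus]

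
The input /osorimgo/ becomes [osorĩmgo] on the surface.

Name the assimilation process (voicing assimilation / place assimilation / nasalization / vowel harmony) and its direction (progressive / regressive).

nasalization, regressive

/i/→[ĩ].
Each target copies a feature from the following segment, so the direction is regressive.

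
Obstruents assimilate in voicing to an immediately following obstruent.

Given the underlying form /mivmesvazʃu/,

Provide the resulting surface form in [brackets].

/s/ before /v/ (voiced) → [z]
/z/ before /ʃ/ (voiceless) → [s]

[mivmezvasʃu]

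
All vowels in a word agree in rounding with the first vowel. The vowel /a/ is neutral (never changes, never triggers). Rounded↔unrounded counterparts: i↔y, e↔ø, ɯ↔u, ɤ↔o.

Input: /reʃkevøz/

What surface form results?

/ø/ harmonizes with /e/ ([-round]) → [e]

[reʃkevez]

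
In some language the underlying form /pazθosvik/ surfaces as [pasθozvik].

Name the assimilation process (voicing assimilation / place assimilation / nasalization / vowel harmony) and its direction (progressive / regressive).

/z/→[s] /s/→[z].
Each target copies a feature from the following segment, so the direction is regressive.

voicing assimilation, regressive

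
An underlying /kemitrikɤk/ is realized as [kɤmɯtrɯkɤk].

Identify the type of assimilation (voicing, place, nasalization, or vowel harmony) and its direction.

/e/→[ɤ] /i/→[ɯ] /i/→[ɯ].
Vowels agree with the last vowel, so the harmony is regressive.

vowel harmony, regressive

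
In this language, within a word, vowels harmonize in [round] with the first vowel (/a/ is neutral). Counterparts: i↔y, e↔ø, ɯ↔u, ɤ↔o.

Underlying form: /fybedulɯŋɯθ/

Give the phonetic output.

/e/ harmonizes with /y/ ([+round]) → [ø]
/ɯ/ harmonizes with /y/ ([+round]) → [u]
/ɯ/ harmonizes with /y/ ([+round]) → [u]

[fybøduluŋuθ]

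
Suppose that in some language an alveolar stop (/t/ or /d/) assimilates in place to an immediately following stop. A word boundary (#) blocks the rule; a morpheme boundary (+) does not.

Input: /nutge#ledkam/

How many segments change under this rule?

2

/t/ before /g/ (velar) → [k]
/d/ before /k/ (velar) → [g]
2 segments change.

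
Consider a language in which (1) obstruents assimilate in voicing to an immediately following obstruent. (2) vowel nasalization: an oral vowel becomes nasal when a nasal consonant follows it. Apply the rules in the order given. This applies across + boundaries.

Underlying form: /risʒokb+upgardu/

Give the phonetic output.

Rule 1: /s/ before /ʒ/ (voiced) → [z]
Rule 1: /k/ before /b/ (voiced) → [g]
Rule 1: /p/ before /g/ (voiced) → [b]
After rule 1: rizʒogb+ubgardu
Rule 2: no segment meets the rule's conditions; no change.

[rizʒogb+ubgardu]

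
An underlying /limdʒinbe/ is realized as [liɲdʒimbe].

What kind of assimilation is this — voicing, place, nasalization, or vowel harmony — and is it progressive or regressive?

place assimilation, regressive

/m/→[ɲ] /n/→[m].
Each target copies a feature from the following segment, so the direction is regressive.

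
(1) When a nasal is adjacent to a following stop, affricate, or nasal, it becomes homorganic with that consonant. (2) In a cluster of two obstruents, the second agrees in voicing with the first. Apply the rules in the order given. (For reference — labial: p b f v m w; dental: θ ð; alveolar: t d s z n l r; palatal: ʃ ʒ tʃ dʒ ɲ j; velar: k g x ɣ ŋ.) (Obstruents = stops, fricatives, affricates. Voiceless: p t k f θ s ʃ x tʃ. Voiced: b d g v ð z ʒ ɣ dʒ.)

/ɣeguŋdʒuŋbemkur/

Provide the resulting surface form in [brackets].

[ɣeguɲdʒumbeŋkur]

Rule 1: /ŋ/ before /dʒ/ (palatal) → [ɲ]
Rule 1: /ŋ/ before /b/ (labial) → [m]
Rule 1: /m/ before /k/ (velar) → [ŋ]
After rule 1: ɣeguɲdʒumbeŋkur
Rule 2: no segment meets the rule's conditions; no change.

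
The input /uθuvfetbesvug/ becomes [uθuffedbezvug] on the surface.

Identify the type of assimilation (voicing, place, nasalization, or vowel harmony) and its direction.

voicing assimilation, regressive

/v/→[f] /t/→[d] /s/→[z].
Each target copies a feature from the following segment, so the direction is regressive.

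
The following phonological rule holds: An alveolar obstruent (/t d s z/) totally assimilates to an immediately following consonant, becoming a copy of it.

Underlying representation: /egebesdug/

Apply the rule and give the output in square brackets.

/s/ before /d/ → [d] (total assimilation)

[egebeddug]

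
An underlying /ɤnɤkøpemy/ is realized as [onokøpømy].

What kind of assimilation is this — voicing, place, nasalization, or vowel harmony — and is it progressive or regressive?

/ɤ/→[o] /ɤ/→[o] /e/→[ø].
Vowels agree with the last vowel, so the harmony is regressive.

vowel harmony, regressive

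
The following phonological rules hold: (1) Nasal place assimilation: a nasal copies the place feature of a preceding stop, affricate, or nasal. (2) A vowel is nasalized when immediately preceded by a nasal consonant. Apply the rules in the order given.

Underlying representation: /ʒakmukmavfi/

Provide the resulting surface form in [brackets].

[ʒakŋũkŋãvfi]

Rule 1: /m/ after /k/ (velar) → [ŋ]
Rule 1: /m/ after /k/ (velar) → [ŋ]
After rule 1: ʒakŋukŋavfi
Rule 2: /u/ after nasal /ŋ/ → [ũ]
Rule 2: /a/ after nasal /ŋ/ → [ã]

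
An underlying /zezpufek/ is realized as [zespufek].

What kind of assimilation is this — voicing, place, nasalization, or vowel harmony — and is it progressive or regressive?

/z/→[s].
Each target copies a feature from the following segment, so the direction is regressive.

voicing assimilation, regressive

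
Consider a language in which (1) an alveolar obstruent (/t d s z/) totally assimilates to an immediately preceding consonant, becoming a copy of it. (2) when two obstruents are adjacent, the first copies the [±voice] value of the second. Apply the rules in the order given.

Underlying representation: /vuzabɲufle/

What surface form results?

[vuzabɲufle]

Rule 1: no segment meets the rule's conditions; no change.
After rule 1: vuzabɲufle
Rule 2: no segment meets the rule's conditions; no change.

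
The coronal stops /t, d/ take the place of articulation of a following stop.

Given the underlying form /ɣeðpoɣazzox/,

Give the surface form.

no segment meets the rule's conditions; no change.

[ɣeðpoɣazzox]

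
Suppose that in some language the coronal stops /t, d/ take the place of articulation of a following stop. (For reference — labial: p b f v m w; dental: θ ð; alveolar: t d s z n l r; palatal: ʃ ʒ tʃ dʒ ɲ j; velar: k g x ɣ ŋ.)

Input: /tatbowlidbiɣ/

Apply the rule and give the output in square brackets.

[tapbowlibbiɣ]

/t/ before /b/ (labial) → [p]
/d/ before /b/ (labial) → [b]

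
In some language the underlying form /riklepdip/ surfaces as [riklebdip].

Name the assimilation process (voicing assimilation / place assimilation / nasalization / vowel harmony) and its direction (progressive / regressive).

voicing assimilation, regressive

/p/→[b].
Each target copies a feature from the following segment, so the direction is regressive.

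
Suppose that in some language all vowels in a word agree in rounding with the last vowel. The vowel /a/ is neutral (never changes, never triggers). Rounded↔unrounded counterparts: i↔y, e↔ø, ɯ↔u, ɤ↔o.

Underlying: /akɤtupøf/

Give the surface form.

/ɤ/ harmonizes with /ø/ ([+round]) → [o]

[akotupøf]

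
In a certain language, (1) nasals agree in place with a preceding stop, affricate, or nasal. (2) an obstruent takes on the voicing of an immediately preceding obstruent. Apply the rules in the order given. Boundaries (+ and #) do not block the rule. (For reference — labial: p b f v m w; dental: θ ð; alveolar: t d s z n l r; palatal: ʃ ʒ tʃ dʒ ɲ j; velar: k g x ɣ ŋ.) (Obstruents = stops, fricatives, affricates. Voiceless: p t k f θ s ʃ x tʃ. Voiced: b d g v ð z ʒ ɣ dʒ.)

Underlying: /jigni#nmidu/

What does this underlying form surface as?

Rule 1: /n/ after /g/ (velar) → [ŋ]
Rule 1: /m/ after /n/ (alveolar) → [n]
After rule 1: jigŋi#nnidu
Rule 2: no segment meets the rule's conditions; no change.

[jigŋi#nnidu]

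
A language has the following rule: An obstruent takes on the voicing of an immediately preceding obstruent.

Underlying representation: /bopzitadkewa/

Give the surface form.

/z/ after /p/ (voiceless) → [s]
/k/ after /d/ (voiced) → [g]

[bopsitadgewa]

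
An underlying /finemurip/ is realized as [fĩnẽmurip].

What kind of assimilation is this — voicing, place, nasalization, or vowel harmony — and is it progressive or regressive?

/i/→[ĩ] /e/→[ẽ].
Each target copies a feature from the following segment, so the direction is regressive.

nasalization, regressive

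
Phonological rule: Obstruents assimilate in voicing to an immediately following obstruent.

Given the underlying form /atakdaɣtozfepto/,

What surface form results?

[atagdaxtosfepto]

/k/ before /d/ (voiced) → [g]
/ɣ/ before /t/ (voiceless) → [x]
/z/ before /f/ (voiceless) → [s]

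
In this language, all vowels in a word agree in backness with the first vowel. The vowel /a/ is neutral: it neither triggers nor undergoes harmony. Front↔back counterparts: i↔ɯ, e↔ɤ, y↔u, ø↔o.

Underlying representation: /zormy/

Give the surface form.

/y/ harmonizes with /o/ ([+back]) → [u]

[zormu]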